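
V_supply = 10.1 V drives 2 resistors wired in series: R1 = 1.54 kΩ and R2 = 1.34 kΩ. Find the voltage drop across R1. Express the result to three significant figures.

V ≈ 5.40 V

Series total: ΣR = 1.54 + 1.34 = 2.880 kΩ.
V = V_supply · R/ΣR = 10.1 × 0.5347 = 5.401 V.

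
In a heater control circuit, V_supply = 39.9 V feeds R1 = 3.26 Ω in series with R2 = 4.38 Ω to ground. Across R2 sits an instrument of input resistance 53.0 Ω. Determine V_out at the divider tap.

V_out ≈ 22.1 V

The load sits in parallel with R2, giving an effective lower resistance R2' = R2·R_L/(R2+R_L) = 4.046 Ω.
Then V_out = V_supply · R2'/(R1 + R2') = 39.9 × 4.046/7.306 = 22.10 V.
(Unloaded it would be 22.9 V; the load pulls it down.)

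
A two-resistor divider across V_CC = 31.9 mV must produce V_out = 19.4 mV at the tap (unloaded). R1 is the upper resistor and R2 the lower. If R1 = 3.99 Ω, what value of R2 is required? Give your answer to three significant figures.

Required fraction k = V_out/V_CC = 0.6082.
Rearranging, R2 = R1·k/(1−k) = 3.99 × 1.552 = 6.192 Ω.

R2 ≈ 6.19 Ω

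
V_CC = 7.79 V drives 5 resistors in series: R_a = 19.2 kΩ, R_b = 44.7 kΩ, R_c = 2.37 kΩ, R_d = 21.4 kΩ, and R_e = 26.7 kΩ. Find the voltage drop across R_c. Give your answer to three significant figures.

ΣR = 19.2 + 44.7 + 2.37 + 21.4 + 26.7 = 114.4 kΩ.
Voltage divider: V = V_CC · (2.370 / 114.4) = 7.79 × 0.02072 = 0.1614 V.

V ≈ 0.161 V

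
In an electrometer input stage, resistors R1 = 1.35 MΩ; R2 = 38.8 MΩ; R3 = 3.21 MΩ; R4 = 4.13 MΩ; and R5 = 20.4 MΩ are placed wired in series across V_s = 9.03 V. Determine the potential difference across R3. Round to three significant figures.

V ≈ 0.427 V

ΣR = 1.35 + 38.8 + 3.21 + 4.13 + 20.4 = 67.89 MΩ.
V = V_s · R/ΣR = 9.03 × 0.04728 = 0.4270 V.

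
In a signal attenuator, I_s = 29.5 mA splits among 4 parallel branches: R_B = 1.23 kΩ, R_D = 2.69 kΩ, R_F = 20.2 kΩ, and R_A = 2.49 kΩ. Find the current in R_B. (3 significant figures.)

Total conductance ΣG = 1/1.23 + 1/2.69 + 1/20.2 + 1/2.49 = 1.636 (units of 1/kΩ).
R_B takes the fraction G_k/ΣG = 0.8130/1.636 = 0.4970, so I = 29.5 × 0.4970 = 14.66 mA.

I ≈ 14.7 mA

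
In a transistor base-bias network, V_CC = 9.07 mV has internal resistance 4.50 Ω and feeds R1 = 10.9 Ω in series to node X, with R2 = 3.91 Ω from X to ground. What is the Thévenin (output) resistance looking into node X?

R_th ≈ 3.12 Ω

R1' = 4.50 + 10.9 = 15.40 Ω (source resistance + R1).
Zeroing V_CC shorts the top of R1' to ground, so R_th = R1' ‖ R2 = 3.118 Ω.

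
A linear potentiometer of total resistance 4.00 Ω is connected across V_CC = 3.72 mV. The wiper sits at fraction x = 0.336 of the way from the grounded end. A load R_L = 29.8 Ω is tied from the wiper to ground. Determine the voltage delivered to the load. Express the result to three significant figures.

V_out ≈ 1.21 mV

The pot divides into 2.656 Ω above the wiper and 1.344 Ω below.
R_L loads the lower segment: effective lower R = 1.286 Ω.
V_out = 3.72 × 1.286/(2.656 + 1.286) = 1.214 mV.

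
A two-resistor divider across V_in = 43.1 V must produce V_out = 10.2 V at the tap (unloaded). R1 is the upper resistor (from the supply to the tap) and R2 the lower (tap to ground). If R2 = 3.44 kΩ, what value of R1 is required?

R1 ≈ 11.1 kΩ

V_out/V_in = R2/(R1+R2) = 0.2367.
R1 = R2·(1/k − 1) = 3.44 × 3.225 = 11.10 kΩ.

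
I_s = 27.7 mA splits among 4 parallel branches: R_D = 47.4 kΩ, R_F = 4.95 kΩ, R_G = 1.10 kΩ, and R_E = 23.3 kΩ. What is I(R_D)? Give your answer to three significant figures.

Conductances: ΣG = 1/47.4 + 1/4.95 + 1/1.10 + 1/23.3 = 1.175 (1/kΩ).
By the current-divider rule, I = I_s · G_k/ΣG = 27.7 × 0.01795 = 0.4973 mA.

I ≈ 0.497 mA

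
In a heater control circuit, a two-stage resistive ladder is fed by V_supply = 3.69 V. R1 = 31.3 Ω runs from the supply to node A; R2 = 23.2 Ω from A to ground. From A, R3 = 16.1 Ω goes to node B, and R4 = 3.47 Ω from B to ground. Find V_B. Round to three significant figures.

Looking into the second stage from A: R3 + R4 = 19.57 Ω appears in parallel with R2.
Effective lower resistance at A: R2 ‖ 19.57 = 10.62 Ω.
First divider: V_A = V_supply · 10.62/(31.3 + 10.62) = 0.9345 V.
Then the unloaded second divider: V_B = V_A × R4/(R3+R4) = 0.9345 × 0.1773 = 0.1657 V.

V_B ≈ 0.166 V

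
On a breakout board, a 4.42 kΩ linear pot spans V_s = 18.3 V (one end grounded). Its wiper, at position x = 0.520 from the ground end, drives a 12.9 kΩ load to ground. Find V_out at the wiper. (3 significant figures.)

V_out ≈ 8.77 V

The pot divides into 2.122 kΩ above the wiper and 2.298 kΩ below.
R_L loads the lower segment: effective lower R = 1.951 kΩ.
Then V_out = V_s · 1.951/(2.122 + 1.951) = 8.766 V.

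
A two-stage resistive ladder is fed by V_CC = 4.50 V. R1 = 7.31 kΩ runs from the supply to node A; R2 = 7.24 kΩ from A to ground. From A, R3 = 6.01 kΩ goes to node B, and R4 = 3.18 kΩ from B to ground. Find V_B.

V_B ≈ 0.555 V

Looking into the second stage from A: R3 + R4 = 9.190 kΩ appears in parallel with R2.
Effective lower resistance at A: R2 ‖ 9.190 = 4.050 kΩ.
V_A = 4.50 × 4.050/(7.31 + 4.050) = 1.604 V.
Then the unloaded second divider: V_B = V_A × R4/(R3+R4) = 1.604 × 0.3460 = 0.5551 V.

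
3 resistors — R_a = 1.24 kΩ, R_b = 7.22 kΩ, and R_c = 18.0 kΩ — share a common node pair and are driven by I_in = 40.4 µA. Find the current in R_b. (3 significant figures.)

Conductances: ΣG = 1/1.24 + 1/7.22 + 1/18.0 = 1.001 (1/kΩ).
R_b takes the fraction G_k/ΣG = 0.1385/1.001 = 0.1384, so I = 40.4 × 0.1384 = 5.593 µA.

I ≈ 5.59 µA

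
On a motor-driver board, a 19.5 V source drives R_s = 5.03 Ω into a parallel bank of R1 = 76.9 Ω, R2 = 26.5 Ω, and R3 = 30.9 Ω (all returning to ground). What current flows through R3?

Equivalent of the parallel group: R_p = 12.03 Ω.
Node voltage V_A = V_s · R_p/(R_s + R_p) = 19.5 × 0.7052 = 13.75 V.
I(R3) = V_A / R3 = 13.75/30.9 = 0.4450 A.

I ≈ 0.445 A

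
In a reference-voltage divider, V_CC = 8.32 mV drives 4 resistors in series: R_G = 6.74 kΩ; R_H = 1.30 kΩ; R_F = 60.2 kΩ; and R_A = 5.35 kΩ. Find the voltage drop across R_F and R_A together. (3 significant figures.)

V ≈ 7.41 mV

Series total: ΣR = 6.74 + 1.30 + 60.2 + 5.35 = 73.59 kΩ.
R_{R_F..R_A} = 60.2 + 5.35 = 65.55 kΩ.
V = V_CC · R/ΣR = 8.32 × 0.8907 = 7.411 mV.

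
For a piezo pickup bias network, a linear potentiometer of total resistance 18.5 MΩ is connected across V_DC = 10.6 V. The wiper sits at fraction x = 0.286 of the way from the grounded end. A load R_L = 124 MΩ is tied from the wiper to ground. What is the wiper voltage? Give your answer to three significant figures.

V_out ≈ 2.94 V

Lower segment x·R_p = 5.291 MΩ; upper segment (1−x)·R_p = 13.21 MΩ.
Lower segment in parallel with the load: 5.291 ‖ 124 = 5.074 MΩ.
Loaded-divider output: V_out = 10.6 × 0.2775 = 2.942 V.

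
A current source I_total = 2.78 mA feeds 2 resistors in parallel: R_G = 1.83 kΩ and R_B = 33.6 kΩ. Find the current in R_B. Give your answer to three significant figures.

I ≈ 0.144 mA

Two-branch current divider: I_k = I_total · R_other/(R_1 + R_2).
I(R_B) = 2.78 × 1.83/(1.83 + 33.6) = 2.78 × 0.05165 = 0.1436 mA.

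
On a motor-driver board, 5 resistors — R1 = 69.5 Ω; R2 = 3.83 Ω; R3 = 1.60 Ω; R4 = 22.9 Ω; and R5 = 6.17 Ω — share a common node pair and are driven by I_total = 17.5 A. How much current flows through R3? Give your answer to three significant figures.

I ≈ 9.89 A

ΣG = 1/69.5 + 1/3.83 + 1/1.60 + 1/22.9 + 1/6.17 = 1.106.
By the current-divider rule, I = I_total · G_k/ΣG = 17.5 × 0.5650 = 9.887 A.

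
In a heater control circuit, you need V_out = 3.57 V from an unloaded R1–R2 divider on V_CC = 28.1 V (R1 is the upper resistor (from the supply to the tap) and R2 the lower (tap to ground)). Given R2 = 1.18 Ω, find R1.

V_out/V_CC = R2/(R1+R2) = 0.1270.
So R1 = R2 · (V_CC/V_out − 1) = 1.18 × (28.1/3.57 − 1) = 1.18 × 6.871 = 8.108 Ω.

R1 ≈ 8.11 Ω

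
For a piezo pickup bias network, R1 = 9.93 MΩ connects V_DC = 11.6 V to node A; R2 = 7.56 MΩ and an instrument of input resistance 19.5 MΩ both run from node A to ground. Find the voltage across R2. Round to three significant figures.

V_out ≈ 4.11 V

R2 ‖ R_L = (7.56 × 19.5)/(7.56 + 19.5) = 5.448 MΩ.
Then V_out = V_DC · R2'/(R1 + R2') = 11.6 × 5.448/15.38 = 4.110 V.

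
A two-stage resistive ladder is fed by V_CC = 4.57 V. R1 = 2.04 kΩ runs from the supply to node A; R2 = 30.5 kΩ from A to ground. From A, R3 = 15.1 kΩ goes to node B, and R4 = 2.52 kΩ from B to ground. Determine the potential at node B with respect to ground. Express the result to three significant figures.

The second stage (R3 + R4 = 17.62 kΩ) loads node A in parallel with R2.
R2 ‖ (R3+R4) = 11.17 kΩ.
First divider: V_A = V_CC · 11.17/(2.04 + 11.17) = 3.864 V.
Then the unloaded second divider: V_B = V_A × R4/(R3+R4) = 3.864 × 0.1430 = 0.5526 V.

V_B ≈ 0.553 V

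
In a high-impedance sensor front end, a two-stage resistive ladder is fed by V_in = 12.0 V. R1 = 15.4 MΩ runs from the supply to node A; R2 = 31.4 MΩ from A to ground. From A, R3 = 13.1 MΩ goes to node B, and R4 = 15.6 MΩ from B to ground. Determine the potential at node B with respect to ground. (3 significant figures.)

V_B ≈ 3.22 V

Node A sees R2 in parallel with the series input of stage 2, R3 + R4 = 28.70 MΩ.
R2 ‖ (R3+R4) = 14.99 MΩ.
So V_A = 12.0 × 0.4933 = 5.920 V.
V_B = V_A × 0.5436 = 3.218 V.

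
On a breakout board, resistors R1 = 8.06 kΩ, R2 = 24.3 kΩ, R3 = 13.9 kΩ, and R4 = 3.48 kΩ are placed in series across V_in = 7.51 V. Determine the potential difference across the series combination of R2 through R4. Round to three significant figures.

V ≈ 6.29 V

ΣR = 8.06 + 24.3 + 13.9 + 3.48 = 49.74 kΩ.
R_{R2..R4} = 24.3 + 13.9 + 3.48 = 41.68 kΩ.
V = V_in · R/ΣR = 7.51 × 0.8380 = 6.293 V.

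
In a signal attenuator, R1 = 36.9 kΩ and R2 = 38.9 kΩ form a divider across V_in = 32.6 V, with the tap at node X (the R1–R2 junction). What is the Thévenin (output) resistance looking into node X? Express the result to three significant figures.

Looking into X with the source shorted: R_th = R1·R2/(R1+R2) = 36.90 × 38.9/75.80 = 18.94 kΩ.

R_th ≈ 18.9 kΩ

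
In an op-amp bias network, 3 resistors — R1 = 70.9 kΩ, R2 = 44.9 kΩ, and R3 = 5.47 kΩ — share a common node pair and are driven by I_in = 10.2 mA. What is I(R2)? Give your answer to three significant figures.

I ≈ 1.04 mA

ΣG = 1/70.9 + 1/44.9 + 1/5.47 = 0.2192.
Current divider: I(R2) = I_in · G_k/ΣG = 10.2 × (0.02227/0.2192) = 10.2 × 0.1016 = 1.036 mA.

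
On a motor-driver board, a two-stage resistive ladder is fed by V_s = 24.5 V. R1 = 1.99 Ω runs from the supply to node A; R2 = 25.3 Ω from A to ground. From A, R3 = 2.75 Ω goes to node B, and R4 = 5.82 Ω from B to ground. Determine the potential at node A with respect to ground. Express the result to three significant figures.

V_A ≈ 18.7 V

Node A sees R2 in parallel with the series input of stage 2, R3 + R4 = 8.570 Ω.
R2 ‖ (R3+R4) = 6.402 Ω.
V_A = 24.5 × 6.402/(1.99 + 6.402) = 18.69 V.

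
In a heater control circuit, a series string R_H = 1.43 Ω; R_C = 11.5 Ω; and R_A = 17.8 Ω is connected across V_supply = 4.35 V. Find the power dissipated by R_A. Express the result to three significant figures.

The common current is I = 4.35/30.73 = 0.1416 A.
P = I²R = 0.02004 × 17.8 = 0.3567 W.

P ≈ 0.357 W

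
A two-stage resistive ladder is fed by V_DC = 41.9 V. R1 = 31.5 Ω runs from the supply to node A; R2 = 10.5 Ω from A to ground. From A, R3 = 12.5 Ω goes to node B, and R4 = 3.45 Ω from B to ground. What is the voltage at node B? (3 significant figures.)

V_B ≈ 1.52 V

Looking into the second stage from A: R3 + R4 = 15.95 Ω appears in parallel with R2.
Effective lower resistance at A: R2 ‖ 15.95 = 6.332 Ω.
First divider: V_A = V_DC · 6.332/(31.5 + 6.332) = 7.013 V.
V_B = V_A × 0.2163 = 1.517 V.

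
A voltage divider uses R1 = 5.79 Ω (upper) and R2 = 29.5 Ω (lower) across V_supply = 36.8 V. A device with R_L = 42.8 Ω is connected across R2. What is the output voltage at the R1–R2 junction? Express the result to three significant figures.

The load sits in parallel with R2, giving an effective lower resistance R2' = R2·R_L/(R2+R_L) = 17.46 Ω.
Then V_out = V_supply · R2'/(R1 + R2') = 36.8 × 17.46/23.25 = 27.64 V.

V_out ≈ 27.6 V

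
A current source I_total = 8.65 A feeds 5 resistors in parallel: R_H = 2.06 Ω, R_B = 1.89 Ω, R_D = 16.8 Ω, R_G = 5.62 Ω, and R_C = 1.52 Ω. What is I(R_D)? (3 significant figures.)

Total conductance ΣG = 1/2.06 + 1/1.89 + 1/16.8 + 1/5.62 + 1/1.52 = 1.910 (units of 1/Ω).
By the current-divider rule, I = I_total · G_k/ΣG = 8.65 × 0.03117 = 0.2696 A.

I ≈ 0.270 A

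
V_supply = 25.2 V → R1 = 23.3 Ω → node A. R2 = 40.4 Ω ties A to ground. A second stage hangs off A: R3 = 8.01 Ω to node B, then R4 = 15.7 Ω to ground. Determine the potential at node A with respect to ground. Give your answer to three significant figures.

The second stage (R3 + R4 = 23.71 Ω) loads node A in parallel with R2.
R2 ‖ (R3+R4) = 14.94 Ω.
First divider: V_A = V_supply · 14.94/(23.3 + 14.94) = 9.846 V.

V_A ≈ 9.85 V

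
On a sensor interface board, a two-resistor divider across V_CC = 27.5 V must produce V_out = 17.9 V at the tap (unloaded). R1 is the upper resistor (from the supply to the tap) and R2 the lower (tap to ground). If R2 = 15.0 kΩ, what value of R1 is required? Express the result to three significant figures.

V_out/V_CC = R2/(R1+R2) = 0.6509.
Rearranging, R1 = R2·(1−k)/k = 15.0 × 0.5363 = 8.045 kΩ.

R1 ≈ 8.04 kΩ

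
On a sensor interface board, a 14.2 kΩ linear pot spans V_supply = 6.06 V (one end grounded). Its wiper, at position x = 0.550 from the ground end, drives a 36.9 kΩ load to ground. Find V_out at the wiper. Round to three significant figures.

Lower segment x·R_p = 7.810 kΩ; upper segment (1−x)·R_p = 6.390 kΩ.
Lower segment in parallel with the load: 7.810 ‖ 36.9 = 6.446 kΩ.
Then V_out = V_supply · 6.446/(6.390 + 6.446) = 3.043 V.

V_out ≈ 3.04 V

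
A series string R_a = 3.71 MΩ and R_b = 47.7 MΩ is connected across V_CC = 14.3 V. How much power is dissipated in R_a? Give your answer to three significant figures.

The common current is I = 14.3/51.41 = 0.2782 µA.
P(R_a) = I²·R_a = (0.2782)² × 3.71 = 0.2870 µW.

P ≈ 0.287 µW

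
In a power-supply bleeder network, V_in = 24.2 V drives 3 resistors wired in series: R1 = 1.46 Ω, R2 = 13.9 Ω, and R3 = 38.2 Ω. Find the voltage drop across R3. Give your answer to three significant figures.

V ≈ 17.3 V

Total series resistance ΣR = 1.46 + 13.9 + 38.2 = 53.56 Ω.
Voltage divider: V = V_in · (38.20 / 53.56) = 24.2 × 0.7132 = 17.26 V.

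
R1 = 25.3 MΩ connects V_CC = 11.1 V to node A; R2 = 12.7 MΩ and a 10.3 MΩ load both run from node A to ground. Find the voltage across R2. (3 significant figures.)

V_out ≈ 2.04 V

The load sits in parallel with R2, giving an effective lower resistance R2' = R2·R_L/(R2+R_L) = 5.687 MΩ.
Voltage divider with the loaded lower leg: V_out = 11.1 × 5.687/(25.3 + 5.687) = 11.1 × 0.1835 = 2.037 V.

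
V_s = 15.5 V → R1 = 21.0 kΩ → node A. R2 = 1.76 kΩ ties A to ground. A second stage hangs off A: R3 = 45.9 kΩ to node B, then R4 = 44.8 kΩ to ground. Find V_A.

V_A ≈ 1.18 V

Node A sees R2 in parallel with the series input of stage 2, R3 + R4 = 90.70 kΩ.
R2 ‖ (R3+R4) = 1.726 kΩ.
V_A = 15.5 × 1.726/(21.0 + 1.726) = 1.178 V.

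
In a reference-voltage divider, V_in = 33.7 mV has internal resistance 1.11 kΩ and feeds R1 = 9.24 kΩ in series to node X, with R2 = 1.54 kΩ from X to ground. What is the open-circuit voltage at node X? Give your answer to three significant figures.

R1' = 1.11 + 9.24 = 10.35 kΩ (source resistance + R1).
V_th is the unloaded tap voltage: V_in · R2/(R1'+R2) = 33.7 × 0.1295 = 4.365 mV.

V_th ≈ 4.36 mV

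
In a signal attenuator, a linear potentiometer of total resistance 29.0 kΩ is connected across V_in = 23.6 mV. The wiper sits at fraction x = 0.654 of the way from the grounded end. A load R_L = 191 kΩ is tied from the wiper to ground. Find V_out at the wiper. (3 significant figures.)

Split the track: R_lower = x·R_p = 18.97 kΩ, R_upper = (1−x)·R_p = 10.03 kΩ.
(x·R_p) ‖ R_L = 17.25 kΩ.
Loaded-divider output: V_out = 23.6 × 0.6323 = 14.92 mV.

V_out ≈ 14.9 mV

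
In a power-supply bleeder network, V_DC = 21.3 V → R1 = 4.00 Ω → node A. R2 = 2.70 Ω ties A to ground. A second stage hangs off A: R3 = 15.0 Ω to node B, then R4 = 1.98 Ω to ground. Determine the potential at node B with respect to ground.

Node A sees R2 in parallel with the series input of stage 2, R3 + R4 = 16.98 Ω.
Effective lower resistance at A: R2 ‖ 16.98 = 2.330 Ω.
V_A = 21.3 × 2.330/(4.00 + 2.330) = 7.839 V.
Stage 2 is unloaded, so V_B = V_A · R4/(R3+R4) = 7.839 × 1.98/16.98 = 0.9141 V.

V_B ≈ 0.914 V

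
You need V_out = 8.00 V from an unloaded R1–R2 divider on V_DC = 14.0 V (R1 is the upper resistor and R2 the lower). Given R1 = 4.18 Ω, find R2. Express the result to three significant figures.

Required fraction k = V_out/V_DC = 0.5714.
So R2 = R1 · V_out/(V_DC − V_out) = 4.18 × 8.00/(14.0 − 8.00) = 4.18 × 1.333 = 5.573 Ω.

R2 ≈ 5.57 Ω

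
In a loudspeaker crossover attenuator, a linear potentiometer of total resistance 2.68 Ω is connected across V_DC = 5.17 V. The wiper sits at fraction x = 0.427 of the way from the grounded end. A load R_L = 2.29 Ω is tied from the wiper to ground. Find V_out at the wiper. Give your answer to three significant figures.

V_out ≈ 1.72 V

The pot divides into 1.536 Ω above the wiper and 1.144 Ω below.
R_L loads the lower segment: effective lower R = 0.7630 Ω.
Then V_out = V_DC · 0.7630/(1.536 + 0.7630) = 1.716 V.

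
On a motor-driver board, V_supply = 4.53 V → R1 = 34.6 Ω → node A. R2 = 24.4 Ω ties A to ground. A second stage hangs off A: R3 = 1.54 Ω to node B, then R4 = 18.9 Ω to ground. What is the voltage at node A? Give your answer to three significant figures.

V_A ≈ 1.10 V

The second stage (R3 + R4 = 20.44 Ω) loads node A in parallel with R2.
Effective lower resistance at A: R2 ‖ 20.44 = 11.12 Ω.
So V_A = 4.53 × 0.2433 = 1.102 V.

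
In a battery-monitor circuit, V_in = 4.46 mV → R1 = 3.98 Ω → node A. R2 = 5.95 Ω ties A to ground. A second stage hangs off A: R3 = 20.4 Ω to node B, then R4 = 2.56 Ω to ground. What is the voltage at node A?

V_A ≈ 2.42 mV

Looking into the second stage from A: R3 + R4 = 22.96 Ω appears in parallel with R2.
Effective lower resistance at A: R2 ‖ 22.96 = 4.725 Ω.
So V_A = 4.46 × 0.5428 = 2.421 mV.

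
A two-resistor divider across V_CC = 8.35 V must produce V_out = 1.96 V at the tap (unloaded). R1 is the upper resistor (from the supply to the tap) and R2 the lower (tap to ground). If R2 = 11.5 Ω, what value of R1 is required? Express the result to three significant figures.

V_out/V_CC = R2/(R1+R2) = 0.2347.
So R1 = R2 · (V_CC/V_out − 1) = 11.5 × (8.35/1.96 − 1) = 11.5 × 3.260 = 37.49 Ω.

R1 ≈ 37.5 Ω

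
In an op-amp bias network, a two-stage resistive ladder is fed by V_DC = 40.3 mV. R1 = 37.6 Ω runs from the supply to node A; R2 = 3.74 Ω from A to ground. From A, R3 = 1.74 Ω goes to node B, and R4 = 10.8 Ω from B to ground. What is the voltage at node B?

The second stage (R3 + R4 = 12.54 Ω) loads node A in parallel with R2.
Effective lower resistance at A: R2 ‖ 12.54 = 2.881 Ω.
V_A = 40.3 × 2.881/(37.6 + 2.881) = 2.868 mV.
Stage 2 is unloaded, so V_B = V_A · R4/(R3+R4) = 2.868 × 10.8/12.54 = 2.470 mV.

V_B ≈ 2.47 mV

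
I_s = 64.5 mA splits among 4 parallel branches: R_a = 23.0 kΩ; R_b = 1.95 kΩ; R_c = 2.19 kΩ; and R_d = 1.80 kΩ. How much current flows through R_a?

I ≈ 1.79 mA

Total conductance ΣG = 1/23.0 + 1/1.95 + 1/2.19 + 1/1.80 = 1.568 (units of 1/kΩ).
Current divider: I(R_a) = I_s · G_k/ΣG = 64.5 × (0.04348/1.568) = 64.5 × 0.02772 = 1.788 mA.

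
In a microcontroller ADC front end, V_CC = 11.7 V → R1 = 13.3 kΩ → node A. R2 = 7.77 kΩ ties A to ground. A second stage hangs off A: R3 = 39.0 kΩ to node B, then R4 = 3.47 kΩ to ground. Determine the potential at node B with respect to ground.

V_B ≈ 0.316 V

Looking into the second stage from A: R3 + R4 = 42.47 kΩ appears in parallel with R2.
Effective lower resistance at A: R2 ‖ 42.47 = 6.568 kΩ.
So V_A = 11.7 × 0.3306 = 3.868 V.
Stage 2 is unloaded, so V_B = V_A · R4/(R3+R4) = 3.868 × 3.47/42.47 = 0.3160 V.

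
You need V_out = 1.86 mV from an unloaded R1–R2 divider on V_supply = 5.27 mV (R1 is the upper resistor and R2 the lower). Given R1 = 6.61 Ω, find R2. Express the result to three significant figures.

R2 ≈ 3.61 Ω

V_out/V_supply = R2/(R1+R2) = 0.3529.
Rearranging, R2 = R1·k/(1−k) = 6.61 × 0.5455 = 3.605 Ω.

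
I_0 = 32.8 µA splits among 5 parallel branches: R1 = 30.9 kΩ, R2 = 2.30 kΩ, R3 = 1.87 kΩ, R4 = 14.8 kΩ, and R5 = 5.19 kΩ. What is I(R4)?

Total conductance ΣG = 1/30.9 + 1/2.30 + 1/1.87 + 1/14.8 + 1/5.19 = 1.262 (units of 1/kΩ).
By the current-divider rule, I = I_0 · G_k/ΣG = 32.8 × 0.05353 = 1.756 µA.

I ≈ 1.76 µA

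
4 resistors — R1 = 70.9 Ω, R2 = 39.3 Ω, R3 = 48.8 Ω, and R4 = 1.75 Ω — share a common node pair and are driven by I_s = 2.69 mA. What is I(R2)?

ΣG = 1/70.9 + 1/39.3 + 1/48.8 + 1/1.75 = 0.6315.
Current divider: I(R2) = I_s · G_k/ΣG = 2.69 × (0.02545/0.6315) = 2.69 × 0.04030 = 0.1084 mA.

I ≈ 0.108 mA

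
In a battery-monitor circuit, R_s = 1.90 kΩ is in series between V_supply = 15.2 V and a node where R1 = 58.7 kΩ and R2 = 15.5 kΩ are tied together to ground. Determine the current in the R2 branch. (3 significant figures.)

Combine the parallel branches: R_p = (1/58.7 + 1/15.5)⁻¹ = 12.26 kΩ.
Node voltage V_A = V_supply · R_p/(R_s + R_p) = 15.2 × 0.8658 = 13.16 V.
I(R2) = V_A / R2 = 13.16/15.5 = 0.8491 mA.

I ≈ 0.849 mA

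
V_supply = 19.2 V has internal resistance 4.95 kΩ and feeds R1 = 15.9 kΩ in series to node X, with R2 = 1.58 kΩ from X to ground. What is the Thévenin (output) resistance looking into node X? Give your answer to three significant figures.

R1' = 4.95 + 15.9 = 20.85 kΩ (source resistance + R1).
Zeroing V_supply shorts the top of R1' to ground, so R_th = R1' ‖ R2 = 1.469 kΩ.

R_th ≈ 1.47 kΩ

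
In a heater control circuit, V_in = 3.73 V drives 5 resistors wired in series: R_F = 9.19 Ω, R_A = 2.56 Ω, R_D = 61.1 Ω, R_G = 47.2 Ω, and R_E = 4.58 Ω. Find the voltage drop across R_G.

V ≈ 1.41 V

Total series resistance ΣR = 9.19 + 2.56 + 61.1 + 47.2 + 4.58 = 124.6 Ω.
V = V_in · R/ΣR = 3.73 × 0.3787 = 1.413 V.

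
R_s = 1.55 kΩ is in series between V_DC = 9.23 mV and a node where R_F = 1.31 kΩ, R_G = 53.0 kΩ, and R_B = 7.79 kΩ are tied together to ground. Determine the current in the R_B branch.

Parallel bank: R_p = 1/(1/1.31 + 1/53.0 + 1/7.79) = 1.098 kΩ.
V_A by voltage divider: V_A = 9.23 × 1.098/(1.55 + 1.098) = 3.828 mV.
Branch current I = V_A/R_B = 3.828/7.79 = 0.4913 µA.
(Equivalently: I_total = 3.485 µA, then current-divider fraction G_k/ΣG = 0.1410.)

I ≈ 0.491 µA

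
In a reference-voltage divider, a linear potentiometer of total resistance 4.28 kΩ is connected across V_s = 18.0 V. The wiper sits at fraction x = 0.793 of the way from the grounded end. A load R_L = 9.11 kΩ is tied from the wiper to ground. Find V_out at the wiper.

Lower segment x·R_p = 3.394 kΩ; upper segment (1−x)·R_p = 0.8860 kΩ.
Lower segment in parallel with the load: 3.394 ‖ 9.11 = 2.473 kΩ.
Loaded-divider output: V_out = 18.0 × 0.7362 = 13.25 V.

V_out ≈ 13.3 V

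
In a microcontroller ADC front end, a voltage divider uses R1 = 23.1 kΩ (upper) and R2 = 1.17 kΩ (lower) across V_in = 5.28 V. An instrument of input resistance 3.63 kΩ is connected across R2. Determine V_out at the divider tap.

V_out ≈ 0.195 V

First combine the lower leg with the load: R2 ‖ R_L = 0.8848 kΩ.
Voltage divider with the loaded lower leg: V_out = 5.28 × 0.8848/(23.1 + 0.8848) = 5.28 × 0.03689 = 0.1948 V.
(Unloaded it would be 0.255 V; the load pulls it down.)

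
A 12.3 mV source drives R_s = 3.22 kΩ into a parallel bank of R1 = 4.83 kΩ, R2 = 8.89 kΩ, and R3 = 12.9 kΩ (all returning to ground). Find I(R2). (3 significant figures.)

I ≈ 0.607 µA

Combine the parallel branches: R_p = (1/4.83 + 1/8.89 + 1/12.9)⁻¹ = 2.519 kΩ.
V_A by voltage divider: V_A = 12.3 × 2.519/(3.22 + 2.519) = 5.398 mV.
I(R2) = V_A / R2 = 5.398/8.89 = 0.6072 µA.
(Check via current divider: I_total = 2.143 µA; share G_k/ΣG = 0.2833 → same result.)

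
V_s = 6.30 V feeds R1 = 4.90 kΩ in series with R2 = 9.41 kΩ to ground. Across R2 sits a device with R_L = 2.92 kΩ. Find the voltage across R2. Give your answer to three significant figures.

First combine the lower leg with the load: R2 ‖ R_L = 2.228 kΩ.
Then V_out = V_s · R2'/(R1 + R2') = 6.30 × 2.228/7.128 = 1.969 V.

V_out ≈ 1.97 V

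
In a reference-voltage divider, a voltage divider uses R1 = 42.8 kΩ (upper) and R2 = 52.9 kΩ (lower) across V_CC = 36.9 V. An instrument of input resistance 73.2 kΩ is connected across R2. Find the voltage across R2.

V_out ≈ 15.4 V

The load sits in parallel with R2, giving an effective lower resistance R2' = R2·R_L/(R2+R_L) = 30.71 kΩ.
Then V_out = V_CC · R2'/(R1 + R2') = 36.9 × 30.71/73.51 = 15.41 V.
(Unloaded it would be 20.4 V; the load pulls it down.)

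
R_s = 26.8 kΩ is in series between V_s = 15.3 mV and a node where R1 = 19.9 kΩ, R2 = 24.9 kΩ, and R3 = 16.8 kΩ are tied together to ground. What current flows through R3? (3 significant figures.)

Parallel bank: R_p = 1/(1/19.9 + 1/24.9 + 1/16.8) = 6.670 kΩ.
Node voltage V_A = V_s · R_p/(R_s + R_p) = 15.3 × 0.1993 = 3.049 mV.
I(R3) = V_A / R3 = 3.049/16.8 = 0.1815 µA.

I ≈ 0.181 µA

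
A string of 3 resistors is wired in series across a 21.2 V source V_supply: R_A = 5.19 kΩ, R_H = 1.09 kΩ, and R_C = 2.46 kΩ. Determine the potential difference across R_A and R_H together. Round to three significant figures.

V ≈ 15.2 V

ΣR = 5.19 + 1.09 + 2.46 = 8.740 kΩ.
R_{R_A..R_H} = 5.19 + 1.09 = 6.280 kΩ.
By the voltage-divider rule, V = 21.2 × 6.280/8.740 = 15.23 V.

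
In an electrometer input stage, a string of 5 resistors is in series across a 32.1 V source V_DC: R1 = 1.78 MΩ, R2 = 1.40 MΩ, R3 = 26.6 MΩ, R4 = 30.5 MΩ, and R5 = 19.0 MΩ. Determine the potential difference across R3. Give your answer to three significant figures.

V ≈ 10.8 V

ΣR = 1.78 + 1.40 + 26.6 + 30.5 + 19.0 = 79.28 MΩ.
By the voltage-divider rule, V = 32.1 × 26.60/79.28 = 10.77 V.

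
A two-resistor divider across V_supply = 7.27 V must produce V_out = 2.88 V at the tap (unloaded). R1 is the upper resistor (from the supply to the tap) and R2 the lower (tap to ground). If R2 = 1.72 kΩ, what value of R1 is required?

Required fraction k = V_out/V_supply = 0.3961.
So R1 = R2 · (V_supply/V_out − 1) = 1.72 × (7.27/2.88 − 1) = 1.72 × 1.524 = 2.622 kΩ.

R1 ≈ 2.62 kΩ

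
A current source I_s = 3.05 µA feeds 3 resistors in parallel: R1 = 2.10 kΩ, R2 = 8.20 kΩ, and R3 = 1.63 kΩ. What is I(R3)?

ΣG = 1/2.10 + 1/8.20 + 1/1.63 = 1.212.
By the current-divider rule, I = I_s · G_k/ΣG = 3.05 × 0.5063 = 1.544 µA.

I ≈ 1.54 µA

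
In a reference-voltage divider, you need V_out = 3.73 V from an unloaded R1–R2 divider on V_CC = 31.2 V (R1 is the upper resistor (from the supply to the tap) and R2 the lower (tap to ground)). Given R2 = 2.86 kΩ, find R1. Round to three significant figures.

R1 ≈ 21.1 kΩ

The divider ratio is R2/(R1+R2) = 3.73/31.2 = 0.1196.
Rearranging, R1 = R2·(1−k)/k = 2.86 × 7.365 = 21.06 kΩ.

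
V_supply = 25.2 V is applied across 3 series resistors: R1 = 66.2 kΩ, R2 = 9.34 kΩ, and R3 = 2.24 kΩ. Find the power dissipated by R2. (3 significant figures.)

P ≈ 0.980 mW

The common current is I = 25.2/77.78 = 0.3240 mA.
P(R2) = I²·R2 = (0.3240)² × 9.34 = 0.9804 mW.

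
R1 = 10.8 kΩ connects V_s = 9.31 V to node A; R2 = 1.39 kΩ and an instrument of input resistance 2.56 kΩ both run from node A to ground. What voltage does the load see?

The load sits in parallel with R2, giving an effective lower resistance R2' = R2·R_L/(R2+R_L) = 0.9009 kΩ.
Then V_out = V_s · R2'/(R1 + R2') = 9.31 × 0.9009/11.70 = 0.7168 V.
(Unloaded it would be 1.06 V; the load pulls it down.)

V_out ≈ 0.717 V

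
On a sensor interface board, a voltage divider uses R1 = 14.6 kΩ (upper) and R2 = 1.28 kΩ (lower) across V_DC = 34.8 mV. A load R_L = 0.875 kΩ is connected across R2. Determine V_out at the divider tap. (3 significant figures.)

V_out ≈ 1.20 mV

R2 ‖ R_L = (1.28 × 0.875)/(1.28 + 0.875) = 0.5197 kΩ.
Now apply the divider: V_out = 34.8 × 0.03437 = 1.196 mV.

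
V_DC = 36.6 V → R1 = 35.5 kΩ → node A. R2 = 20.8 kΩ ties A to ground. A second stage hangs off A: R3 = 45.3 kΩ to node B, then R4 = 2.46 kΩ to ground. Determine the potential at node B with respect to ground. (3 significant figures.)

Looking into the second stage from A: R3 + R4 = 47.76 kΩ appears in parallel with R2.
Effective lower resistance at A: R2 ‖ 47.76 = 14.49 kΩ.
V_A = 36.6 × 14.49/(35.5 + 14.49) = 10.61 V.
Stage 2 is unloaded, so V_B = V_A · R4/(R3+R4) = 10.61 × 2.46/47.76 = 0.5464 V.

V_B ≈ 0.546 V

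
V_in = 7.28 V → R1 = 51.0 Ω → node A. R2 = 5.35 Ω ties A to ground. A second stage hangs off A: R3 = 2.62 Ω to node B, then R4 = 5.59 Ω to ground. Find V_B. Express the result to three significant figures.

The second stage (R3 + R4 = 8.210 Ω) loads node A in parallel with R2.
R2 ‖ (R3+R4) = 3.239 Ω.
First divider: V_A = V_in · 3.239/(51.0 + 3.239) = 0.4348 V.
V_B = V_A × 0.6809 = 0.2960 V.

V_B ≈ 0.296 V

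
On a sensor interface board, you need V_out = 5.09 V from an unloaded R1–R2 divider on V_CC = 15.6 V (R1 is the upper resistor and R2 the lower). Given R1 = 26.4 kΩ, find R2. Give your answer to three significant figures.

The divider ratio is R2/(R1+R2) = 5.09/15.6 = 0.3263.
R2 = R1 · 0.3263/(1 − 0.3263) = 12.79 kΩ.

R2 ≈ 12.8 kΩ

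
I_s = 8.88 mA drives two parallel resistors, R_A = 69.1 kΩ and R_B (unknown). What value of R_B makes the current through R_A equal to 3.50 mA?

R_B ≈ 45.0 kΩ

In a two-way split, I_A/I_s = R_B/(R_A + R_B).
3.50/8.88 = R_B/(R_A + R_B) → R_B = R_A · (0.3941)/(1 − 0.3941) = 69.1 × 0.6506 = 44.95 kΩ.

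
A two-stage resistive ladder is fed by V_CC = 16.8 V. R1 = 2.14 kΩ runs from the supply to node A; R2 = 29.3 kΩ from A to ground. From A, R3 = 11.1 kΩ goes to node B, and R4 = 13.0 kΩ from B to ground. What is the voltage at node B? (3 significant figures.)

V_B ≈ 7.80 V

Node A sees R2 in parallel with the series input of stage 2, R3 + R4 = 24.10 kΩ.
Effective lower resistance at A: R2 ‖ 24.10 = 13.22 kΩ.
First divider: V_A = V_CC · 13.22/(2.14 + 13.22) = 14.46 V.
Stage 2 is unloaded, so V_B = V_A · R4/(R3+R4) = 14.46 × 13.0/24.10 = 7.800 V.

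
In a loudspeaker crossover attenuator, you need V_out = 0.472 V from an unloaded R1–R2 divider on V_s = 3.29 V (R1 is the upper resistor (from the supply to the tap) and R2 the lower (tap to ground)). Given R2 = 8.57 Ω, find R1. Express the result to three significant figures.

R1 ≈ 51.2 Ω

The divider ratio is R2/(R1+R2) = 0.472/3.29 = 0.1435.
So R1 = R2 · (V_s/V_out − 1) = 8.57 × (3.29/0.472 − 1) = 8.57 × 5.970 = 51.17 Ω.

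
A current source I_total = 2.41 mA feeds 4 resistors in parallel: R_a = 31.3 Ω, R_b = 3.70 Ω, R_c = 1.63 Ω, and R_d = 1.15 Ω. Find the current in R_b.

I ≈ 0.365 mA

ΣG = 1/31.3 + 1/3.70 + 1/1.63 + 1/1.15 = 1.785.
By the current-divider rule, I = I_total · G_k/ΣG = 2.41 × 0.1514 = 0.3648 mA.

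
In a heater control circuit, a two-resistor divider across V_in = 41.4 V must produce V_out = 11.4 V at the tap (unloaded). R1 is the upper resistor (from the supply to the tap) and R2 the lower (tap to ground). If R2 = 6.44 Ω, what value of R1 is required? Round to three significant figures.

R1 ≈ 16.9 Ω

V_out/V_in = R2/(R1+R2) = 0.2754.
Rearranging, R1 = R2·(1−k)/k = 6.44 × 2.632 = 16.95 Ω.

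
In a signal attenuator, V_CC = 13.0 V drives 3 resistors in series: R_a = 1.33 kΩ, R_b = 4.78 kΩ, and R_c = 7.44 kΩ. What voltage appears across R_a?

V ≈ 1.28 V

ΣR = 1.33 + 4.78 + 7.44 = 13.55 kΩ.
Voltage divider: V = V_CC · (1.330 / 13.55) = 13.0 × 0.09815 = 1.276 V.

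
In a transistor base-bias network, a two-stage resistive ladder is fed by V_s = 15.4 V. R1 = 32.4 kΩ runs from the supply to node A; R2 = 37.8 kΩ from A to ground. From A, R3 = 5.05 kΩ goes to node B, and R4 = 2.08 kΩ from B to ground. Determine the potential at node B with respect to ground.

V_B ≈ 0.702 V

Looking into the second stage from A: R3 + R4 = 7.130 kΩ appears in parallel with R2.
R2 ‖ (R3+R4) = 5.999 kΩ.
V_A = 15.4 × 5.999/(32.4 + 5.999) = 2.406 V.
Then the unloaded second divider: V_B = V_A × R4/(R3+R4) = 2.406 × 0.2917 = 0.7018 V.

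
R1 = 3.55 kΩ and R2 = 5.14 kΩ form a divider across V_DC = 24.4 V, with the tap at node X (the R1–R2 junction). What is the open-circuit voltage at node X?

V_th ≈ 14.4 V

Open-circuit (no load on X): V_th = V_DC · R2/(R1 + R2) = 24.4 × 5.14/(3.550 + 5.14) = 14.43 V.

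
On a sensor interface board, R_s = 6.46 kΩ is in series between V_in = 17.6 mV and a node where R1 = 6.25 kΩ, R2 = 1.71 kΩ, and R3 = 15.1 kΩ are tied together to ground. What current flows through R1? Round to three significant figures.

Parallel bank: R_p = 1/(1/6.25 + 1/1.71 + 1/15.1) = 1.233 kΩ.
V_A by voltage divider: V_A = 17.6 × 1.233/(6.46 + 1.233) = 2.821 mV.
Branch current I = V_A/R1 = 2.821/6.25 = 0.4513 µA.

I ≈ 0.451 µA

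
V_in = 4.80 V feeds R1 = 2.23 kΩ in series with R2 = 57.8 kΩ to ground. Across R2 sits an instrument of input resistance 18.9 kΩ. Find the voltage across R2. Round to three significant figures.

First combine the lower leg with the load: R2 ‖ R_L = 14.24 kΩ.
Now apply the divider: V_out = 4.80 × 0.8646 = 4.150 V.

V_out ≈ 4.15 V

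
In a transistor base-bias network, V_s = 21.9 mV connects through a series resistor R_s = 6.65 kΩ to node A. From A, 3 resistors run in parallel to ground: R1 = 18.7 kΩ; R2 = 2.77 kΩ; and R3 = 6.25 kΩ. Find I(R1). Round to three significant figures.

Parallel bank: R_p = 1/(1/18.7 + 1/2.77 + 1/6.25) = 1.741 kΩ.
V_A = 21.9 × 1.741/8.391 = 4.543 mV.
Branch current I = V_A/R1 = 4.543/18.7 = 0.2430 µA.

I ≈ 0.243 µA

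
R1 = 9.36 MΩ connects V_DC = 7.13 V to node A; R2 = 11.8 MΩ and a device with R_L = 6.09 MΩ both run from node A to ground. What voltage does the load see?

V_out ≈ 2.14 V

R2 ‖ R_L = (11.8 × 6.09)/(11.8 + 6.09) = 4.017 MΩ.
Now apply the divider: V_out = 7.13 × 0.3003 = 2.141 V.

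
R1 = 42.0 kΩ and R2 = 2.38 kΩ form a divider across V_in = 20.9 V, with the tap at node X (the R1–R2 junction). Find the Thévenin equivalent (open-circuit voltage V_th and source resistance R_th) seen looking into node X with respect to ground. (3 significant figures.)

V_th ≈ 1.12 V, R_th ≈ 2.25 kΩ

Open-circuit (no load on X): V_th = V_in · R2/(R1 + R2) = 20.9 × 2.38/(42.00 + 2.38) = 1.121 V.
With V_in suppressed (replaced by a short), R_th = R1 ‖ R2 = (42.00 × 2.38)/(42.00 + 2.38) = 2.252 kΩ.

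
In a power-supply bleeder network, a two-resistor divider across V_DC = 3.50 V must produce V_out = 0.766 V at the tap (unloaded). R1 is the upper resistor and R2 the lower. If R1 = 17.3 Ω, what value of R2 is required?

R2 ≈ 4.85 Ω

V_out/V_DC = R2/(R1+R2) = 0.2189.
R2 = R1 · 0.2189/(1 − 0.2189) = 4.847 Ω.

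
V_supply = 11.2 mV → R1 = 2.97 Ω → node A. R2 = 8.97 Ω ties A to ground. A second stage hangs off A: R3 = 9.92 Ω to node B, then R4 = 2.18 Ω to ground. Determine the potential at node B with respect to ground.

V_B ≈ 1.28 mV

The second stage (R3 + R4 = 12.10 Ω) loads node A in parallel with R2.
Effective lower resistance at A: R2 ‖ 12.10 = 5.151 Ω.
First divider: V_A = V_supply · 5.151/(2.97 + 5.151) = 7.104 mV.
V_B = V_A × 0.1802 = 1.280 mV.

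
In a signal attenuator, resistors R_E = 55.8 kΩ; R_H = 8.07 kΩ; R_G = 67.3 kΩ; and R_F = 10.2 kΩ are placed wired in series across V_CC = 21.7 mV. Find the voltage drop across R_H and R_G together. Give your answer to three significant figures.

ΣR = 55.8 + 8.07 + 67.3 + 10.2 = 141.4 kΩ.
R_{R_H..R_G} = 8.07 + 67.3 = 75.37 kΩ.
V = V_CC · R/ΣR = 21.7 × 0.5331 = 11.57 mV.

V ≈ 11.6 mV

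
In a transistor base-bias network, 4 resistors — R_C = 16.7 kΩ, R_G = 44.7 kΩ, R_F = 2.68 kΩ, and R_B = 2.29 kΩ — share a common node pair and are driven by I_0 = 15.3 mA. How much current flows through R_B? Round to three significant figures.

ΣG = 1/16.7 + 1/44.7 + 1/2.68 + 1/2.29 = 0.8921.
R_B takes the fraction G_k/ΣG = 0.4367/0.8921 = 0.4895, so I = 15.3 × 0.4895 = 7.490 mA.

I ≈ 7.49 mA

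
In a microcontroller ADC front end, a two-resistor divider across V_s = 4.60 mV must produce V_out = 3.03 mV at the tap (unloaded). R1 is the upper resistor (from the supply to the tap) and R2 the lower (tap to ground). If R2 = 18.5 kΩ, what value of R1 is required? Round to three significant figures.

V_out/V_s = R2/(R1+R2) = 0.6587.
Rearranging, R1 = R2·(1−k)/k = 18.5 × 0.5182 = 9.586 kΩ.

R1 ≈ 9.59 kΩ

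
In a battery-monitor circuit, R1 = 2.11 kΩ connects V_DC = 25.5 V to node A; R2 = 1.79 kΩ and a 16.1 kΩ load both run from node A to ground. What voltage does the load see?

V_out ≈ 11.0 V

The load sits in parallel with R2, giving an effective lower resistance R2' = R2·R_L/(R2+R_L) = 1.611 kΩ.
Now apply the divider: V_out = 25.5 × 0.4329 = 11.04 V.
(Unloaded it would be 11.7 V; the load pulls it down.)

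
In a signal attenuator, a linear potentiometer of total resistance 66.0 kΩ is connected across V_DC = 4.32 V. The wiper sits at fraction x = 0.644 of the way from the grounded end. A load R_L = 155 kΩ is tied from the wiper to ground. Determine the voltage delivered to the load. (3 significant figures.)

V_out ≈ 2.53 V

The pot divides into 23.50 kΩ above the wiper and 42.50 kΩ below.
Lower segment in parallel with the load: 42.50 ‖ 155 = 33.36 kΩ.
Then V_out = V_DC · 33.36/(23.50 + 33.36) = 2.535 V.
(Unloaded: V_out = x·V_DC = 2.78 V.)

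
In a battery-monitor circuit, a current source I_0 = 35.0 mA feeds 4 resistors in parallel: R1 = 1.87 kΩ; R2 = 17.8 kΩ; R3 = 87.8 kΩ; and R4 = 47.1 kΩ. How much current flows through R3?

ΣG = 1/1.87 + 1/17.8 + 1/87.8 + 1/47.1 = 0.6236.
Current divider: I(R3) = I_0 · G_k/ΣG = 35.0 × (0.01139/0.6236) = 35.0 × 0.01827 = 0.6393 mA.

I ≈ 0.639 mA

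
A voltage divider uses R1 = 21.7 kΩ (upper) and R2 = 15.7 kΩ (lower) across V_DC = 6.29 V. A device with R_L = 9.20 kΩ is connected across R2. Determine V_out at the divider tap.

First combine the lower leg with the load: R2 ‖ R_L = 5.801 kΩ.
Voltage divider with the loaded lower leg: V_out = 6.29 × 5.801/(21.7 + 5.801) = 6.29 × 0.2109 = 1.327 V.

V_out ≈ 1.33 V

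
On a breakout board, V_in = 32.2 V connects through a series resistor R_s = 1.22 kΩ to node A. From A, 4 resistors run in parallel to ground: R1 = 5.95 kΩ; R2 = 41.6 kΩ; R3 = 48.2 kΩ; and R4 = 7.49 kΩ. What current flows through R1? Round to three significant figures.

Equivalent of the parallel group: R_p = 2.887 kΩ.
V_A = 32.2 × 2.887/4.107 = 22.64 V.
Branch current I = V_A/R1 = 22.64/5.95 = 3.804 mA.
(Equivalently: I_total = 7.840 mA, then current-divider fraction G_k/ΣG = 0.4852.)

I ≈ 3.80 mA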